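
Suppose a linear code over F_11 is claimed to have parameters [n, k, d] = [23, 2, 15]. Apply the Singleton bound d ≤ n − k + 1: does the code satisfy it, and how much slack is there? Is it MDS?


Singleton RHS = n − k + 1 = 22, slack = 7, bound satisfied, not MDS.

Singleton bound: d ≤ n − k + 1.
Here n = 23, k = 2, so n − k + 1 = 22.
Given d = 15, check d ≤ 22: YES.
Slack = (n − k + 1) − d = 7.
The code is NOT MDS (slack = 7 > 0).
Description: the claimed parameters are [23, 2, 15]_11; such a code would be non-MDS.


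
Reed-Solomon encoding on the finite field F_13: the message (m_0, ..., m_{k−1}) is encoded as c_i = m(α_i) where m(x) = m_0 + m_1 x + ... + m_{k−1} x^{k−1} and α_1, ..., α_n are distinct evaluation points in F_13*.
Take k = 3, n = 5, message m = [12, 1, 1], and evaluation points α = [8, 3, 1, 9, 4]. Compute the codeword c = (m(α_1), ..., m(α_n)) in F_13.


c = [6, 11, 1, 11, 6]

Message polynomial: m(x) = 12 + 1·x + 1·x^2 (mod 13).
For each evaluation point α_i, compute m(α_i) mod 13:
  α_1 = 8: Horner steps 1 → 9 → 6, so m(8) = 6.
  α_2 = 3: Horner steps 1 → 4 → 11, so m(3) = 11.
  α_3 = 1: Horner steps 1 → 2 → 1, so m(1) = 1.
  α_4 = 9: Horner steps 1 → 10 → 11, so m(9) = 11.
  α_5 = 4: Horner steps 1 → 5 → 6, so m(4) = 6.
Codeword c = [6, 11, 1, 11, 6] ∈ F_13^5.


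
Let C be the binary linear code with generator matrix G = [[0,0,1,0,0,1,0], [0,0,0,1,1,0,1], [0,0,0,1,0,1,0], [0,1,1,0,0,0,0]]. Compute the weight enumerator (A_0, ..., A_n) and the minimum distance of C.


Weight distribution: A_0 = 1, A_2 = 6, A_3 = 4, A_4 = 1, A_5 = 4. Minimum distance d = 2.

Enumerate all 2^4 = 16 messages m ∈ F_2^4.
For each, compute codeword c = mG in F_2^7, then tally its weight.
  m = 0000 → c = 0000000, weight = 0.
  m = 1000 → c = 0010010, weight = 2.
  m = 0100 → c = 0001101, weight = 3.
  m = 1100 → c = 0011111, weight = 5.
  m = 0010 → c = 0001010, weight = 2.
  m = 1010 → c = 0011000, weight = 2.
  m = 0110 → c = 0000111, weight = 3.
  m = 1110 → c = 0010101, weight = 3.
  m = 0001 → c = 0110000, weight = 2.
  m = 1001 → c = 0100010, weight = 2.
  m = 0101 → c = 0111101, weight = 5.
  m = 1101 → c = 0101111, weight = 5.
  m = 0011 → c = 0111010, weight = 4.
  m = 1011 → c = 0101000, weight = 2.
  m = 0111 → c = 0110111, weight = 5.
  m = 1111 → c = 0100101, weight = 3.
Tally weights:
  weight 0: 1 codewords.
  weight 2: 6 codewords.
  weight 3: 4 codewords.
  weight 4: 1 codewords.
  weight 5: 4 codewords.
Minimum distance d = smallest w > 0 with A_w > 0 = 2.
Sanity: Σ A_w = 16 = 2^4 = 16 ✓.


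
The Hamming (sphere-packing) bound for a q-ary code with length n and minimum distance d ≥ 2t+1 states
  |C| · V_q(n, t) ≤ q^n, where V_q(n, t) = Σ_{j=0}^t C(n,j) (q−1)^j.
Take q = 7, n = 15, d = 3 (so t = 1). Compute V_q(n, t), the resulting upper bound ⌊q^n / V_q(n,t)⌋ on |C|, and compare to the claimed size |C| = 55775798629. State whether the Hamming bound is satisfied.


V_q(n, t) = 91, q^n = 4747561509943, Hamming bound = 52171005603, |C| = 55775798629 > bound (violated).

Step 1: Compute V_q(n, t) = Σ_{j=0}^1 C(n, j) (q−1)^j.
  j = 0: C(15,0)·(6)^0 = 1·1 = 1.
  j = 1: C(15,1)·(6)^1 = 15·6 = 90.
  V_q(n, t) = 1 + 90 = 91.
Step 2: q^n = 7^15 = 4747561509943.
Step 3: Hamming bound ⌊q^n / V_q(n,t)⌋ = ⌊4747561509943/91⌋ = 52171005603.
Step 4: Compare |C| = 55775798629 to 52171005603: violated.
The claimed |C| lies above the Hamming bound, so no 7-ary code of length 15 with d ≥ 3 can have 55775798629 codewords.


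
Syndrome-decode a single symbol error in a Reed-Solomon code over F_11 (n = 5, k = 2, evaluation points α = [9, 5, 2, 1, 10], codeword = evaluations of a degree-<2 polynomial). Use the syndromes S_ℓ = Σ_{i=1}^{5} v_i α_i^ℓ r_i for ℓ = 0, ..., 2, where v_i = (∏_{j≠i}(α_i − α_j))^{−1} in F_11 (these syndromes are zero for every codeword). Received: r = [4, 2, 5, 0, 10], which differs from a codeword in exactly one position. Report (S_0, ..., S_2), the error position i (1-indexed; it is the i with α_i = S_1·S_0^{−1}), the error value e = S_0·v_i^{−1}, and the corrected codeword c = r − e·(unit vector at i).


S = (4, 8, 5), error at position 3, error magnitude e = 10, c = [4, 2, 6, 0, 10].

Step 1: column multipliers v_i = (∏_{j≠i}(α_i − α_j))^{−1} mod 11.
  i = 1 (α = 9): (9−5)(9−2)(9−1)(9−10) = 4·7·8·(−1) = −224 ≡ 7, so v_1 = 7^{−1} = 8 (mod 11).
  i = 2 (α = 5): (5−9)(5−2)(5−1)(5−10) = (−4)·3·4·(−5) = 240 ≡ 9, so v_2 = 9^{−1} = 5 (mod 11).
  i = 3 (α = 2): (2−9)(2−5)(2−1)(2−10) = (−7)·(−3)·1·(−8) = −168 ≡ 8, so v_3 = 8^{−1} = 7 (mod 11).
  i = 4 (α = 1): (1−9)(1−5)(1−2)(1−10) = (−8)·(−4)·(−1)·(−9) = 288 ≡ 2, so v_4 = 2^{−1} = 6 (mod 11).
  i = 5 (α = 10): (10−9)(10−5)(10−2)(10−1) = 1·5·8·9 = 360 ≡ 8, so v_5 = 8^{−1} = 7 (mod 11).
  v = [8, 5, 7, 6, 7].
Step 2: syndromes of r = [4, 2, 5, 0, 10] (all sums mod 11).
  S_0 = Σ v_i r_i = 8·4 + 5·2 + 7·5 + 6·0 + 7·10 = 147 ≡ 4.
  S_1 = Σ v_i α_i r_i = 8·9·4 + 5·5·2 + 7·2·5 + 6·1·0 + 7·10·10 = 1108 ≡ 8.
  α_i^2 mod 11 = [4, 3, 4, 1, 1].
  S_2 = Σ v_i α_i^2 r_i = 8·4·4 + 5·3·2 + 7·4·5 + 6·1·0 + 7·1·10 = 368 ≡ 5.
  S = (4, 8, 5) ≠ 0, so r is not a codeword (an error is present).
Step 3: locate the error. For a single error e at position i, S_ℓ = v_i·e·α_i^ℓ, so α_err = S_1/S_0.
  S_0^{−1} = 4^{−1} = 3 (mod 11), so α_err = 8·3 = 24 ≡ 2 = α_3. Error position i = 3.
  Consistency check: S_2/S_1 = 5·7 = 35 ≡ 2 = α_err ✓ (single-error assumption holds).
Step 4: error magnitude e = S_0/v_3 = S_0·∏_{j≠3}(α_3 − α_j) = 4·8 = 32 ≡ 10 (mod 11).
Step 5: correct position 3: c_3 = r_3 − e = 5 − 10 ≡ 6 (mod 11). Hence c = [4, 2, 6, 0, 10].
  Check: interpolating c through the α_i gives m(x) = 5 + 6·x (degree < 2) with m(α_i) = c_i for every i, so c is indeed a codeword.


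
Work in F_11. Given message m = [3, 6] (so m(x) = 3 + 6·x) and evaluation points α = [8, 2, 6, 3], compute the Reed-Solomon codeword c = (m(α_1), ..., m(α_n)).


c = [7, 4, 6, 10]

Message polynomial: m(x) = 3 + 6·x (mod 11).
For each evaluation point α_i, compute m(α_i) mod 11:
  α_1 = 8: Horner steps 6 → 7, so m(8) = 7.
  α_2 = 2: Horner steps 6 → 4, so m(2) = 4.
  α_3 = 6: Horner steps 6 → 6, so m(6) = 6.
  α_4 = 3: Horner steps 6 → 10, so m(3) = 10.
Codeword c = [7, 4, 6, 10] ∈ F_11^4.


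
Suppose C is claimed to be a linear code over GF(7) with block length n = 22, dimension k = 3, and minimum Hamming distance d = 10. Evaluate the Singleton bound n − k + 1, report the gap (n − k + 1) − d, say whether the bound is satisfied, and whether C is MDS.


Singleton RHS = n − k + 1 = 20, slack = 10, bound satisfied, not MDS.

Singleton bound: d ≤ n − k + 1.
Here n = 22, k = 3, so n − k + 1 = 20.
Given d = 10, check d ≤ 20: YES.
Slack = (n − k + 1) − d = 10.
The code is NOT MDS (slack = 10 > 0).
Description: the claimed parameters are [22, 3, 10]_7; such a code would be non-MDS.


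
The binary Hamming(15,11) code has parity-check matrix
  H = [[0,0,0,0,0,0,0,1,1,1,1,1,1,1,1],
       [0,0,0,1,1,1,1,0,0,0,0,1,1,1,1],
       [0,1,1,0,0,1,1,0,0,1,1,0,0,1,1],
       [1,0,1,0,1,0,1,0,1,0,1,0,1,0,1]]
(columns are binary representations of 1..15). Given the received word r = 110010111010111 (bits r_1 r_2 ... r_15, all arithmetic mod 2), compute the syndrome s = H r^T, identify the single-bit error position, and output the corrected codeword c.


s = (0, 1, 1, 1)^T, error position = 7, corrected codeword c = 110010011010111

Compute s = H r^T mod 2 one row at a time:
  s_1 = 1 + 1 + 0 + 1 + 0 + 1 + 1 + 1 = 6 ≡ 0 (mod 2).
  s_2 = 0 + 1 + 0 + 1 + 0 + 1 + 1 + 1 = 5 ≡ 1 (mod 2).
  s_3 = 1 + 0 + 0 + 1 + 0 + 1 + 1 + 1 = 5 ≡ 1 (mod 2).
  s_4 = 1 + 0 + 1 + 1 + 1 + 1 + 1 + 1 = 7 ≡ 1 (mod 2).
s = (0, 1, 1, 1)^T — this equals column 7 of H (binary 0111), so error is at position 7.
Correct: flip bit 7 of r = 110010111010111 to get c = 110010011010111.


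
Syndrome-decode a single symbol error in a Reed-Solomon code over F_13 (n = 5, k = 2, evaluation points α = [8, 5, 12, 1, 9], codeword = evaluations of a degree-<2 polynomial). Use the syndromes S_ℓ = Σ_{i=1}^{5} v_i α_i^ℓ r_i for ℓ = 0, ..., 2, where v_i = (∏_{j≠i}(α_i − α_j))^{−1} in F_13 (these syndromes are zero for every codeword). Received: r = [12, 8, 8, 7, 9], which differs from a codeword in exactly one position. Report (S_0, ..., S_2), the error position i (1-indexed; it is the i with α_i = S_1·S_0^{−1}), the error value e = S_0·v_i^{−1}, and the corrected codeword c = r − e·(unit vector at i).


S = (8, 5, 8), error at position 3, error magnitude e = 8, c = [12, 8, 0, 7, 9].

Step 1: column multipliers v_i = (∏_{j≠i}(α_i − α_j))^{−1} mod 13.
  i = 1 (α = 8): (8−5)(8−12)(8−1)(8−9) = 3·(−4)·7·(−1) = 84 ≡ 6, so v_1 = 6^{−1} = 11 (mod 13).
  i = 2 (α = 5): (5−8)(5−12)(5−1)(5−9) = (−3)·(−7)·4·(−4) = −336 ≡ 2, so v_2 = 2^{−1} = 7 (mod 13).
  i = 3 (α = 12): (12−8)(12−5)(12−1)(12−9) = 4·7·11·3 = 924 ≡ 1, so v_3 = 1^{−1} = 1 (mod 13).
  i = 4 (α = 1): (1−8)(1−5)(1−12)(1−9) = (−7)·(−4)·(−11)·(−8) = 2464 ≡ 7, so v_4 = 7^{−1} = 2 (mod 13).
  i = 5 (α = 9): (9−8)(9−5)(9−12)(9−1) = 1·4·(−3)·8 = −96 ≡ 8, so v_5 = 8^{−1} = 5 (mod 13).
  v = [11, 7, 1, 2, 5].
Step 2: syndromes of r = [12, 8, 8, 7, 9] (all sums mod 13).
  S_0 = Σ v_i r_i = 11·12 + 7·8 + 1·8 + 2·7 + 5·9 = 255 ≡ 8.
  S_1 = Σ v_i α_i r_i = 11·8·12 + 7·5·8 + 1·12·8 + 2·1·7 + 5·9·9 = 1851 ≡ 5.
  α_i^2 mod 13 = [12, 12, 1, 1, 3].
  S_2 = Σ v_i α_i^2 r_i = 11·12·12 + 7·12·8 + 1·1·8 + 2·1·7 + 5·3·9 = 2413 ≡ 8.
  S = (8, 5, 8) ≠ 0, so r is not a codeword (an error is present).
Step 3: locate the error. For a single error e at position i, S_ℓ = v_i·e·α_i^ℓ, so α_err = S_1/S_0.
  S_0^{−1} = 8^{−1} = 5 (mod 13), so α_err = 5·5 = 25 ≡ 12 = α_3. Error position i = 3.
  Consistency check: S_2/S_1 = 8·8 = 64 ≡ 12 = α_err ✓ (single-error assumption holds).
Step 4: error magnitude e = S_0/v_3 = S_0·∏_{j≠3}(α_3 − α_j) = 8·1 = 8 ≡ 8 (mod 13).
Step 5: correct position 3: c_3 = r_3 − e = 8 − 8 ≡ 0 (mod 13). Hence c = [12, 8, 0, 7, 9].
  Check: interpolating c through the α_i gives m(x) = 10 + 10·x (degree < 2) with m(α_i) = c_i for every i, so c is indeed a codeword.


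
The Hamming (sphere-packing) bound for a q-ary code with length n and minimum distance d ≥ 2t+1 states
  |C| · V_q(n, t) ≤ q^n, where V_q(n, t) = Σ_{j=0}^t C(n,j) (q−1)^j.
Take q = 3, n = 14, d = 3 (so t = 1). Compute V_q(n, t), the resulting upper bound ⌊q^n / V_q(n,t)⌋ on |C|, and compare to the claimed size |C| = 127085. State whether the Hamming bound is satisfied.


V_q(n, t) = 29, q^n = 4782969, Hamming bound = 164929, |C| = 127085 ≤ bound (satisfied).

Step 1: Compute V_q(n, t) = Σ_{j=0}^1 C(n, j) (q−1)^j.
  j = 0: C(14,0)·(2)^0 = 1·1 = 1.
  j = 1: C(14,1)·(2)^1 = 14·2 = 28.
  V_q(n, t) = 1 + 28 = 29.
Step 2: q^n = 3^14 = 4782969.
Step 3: Hamming bound ⌊q^n / V_q(n,t)⌋ = ⌊4782969/29⌋ = 164929.
Step 4: Compare |C| = 127085 to 164929: satisfied.
The claimed |C| lies below the Hamming bound.


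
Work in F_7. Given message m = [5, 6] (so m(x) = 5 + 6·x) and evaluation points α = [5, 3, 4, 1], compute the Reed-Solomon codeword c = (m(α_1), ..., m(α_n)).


c = [0, 2, 1, 4]

Message polynomial: m(x) = 5 + 6·x (mod 7).
For each evaluation point α_i, compute m(α_i) mod 7:
  α_1 = 5: Horner steps 6 → 0, so m(5) = 0.
  α_2 = 3: Horner steps 6 → 2, so m(3) = 2.
  α_3 = 4: Horner steps 6 → 1, so m(4) = 1.
  α_4 = 1: Horner steps 6 → 4, so m(1) = 4.
Codeword c = [0, 2, 1, 4] ∈ F_7^4.


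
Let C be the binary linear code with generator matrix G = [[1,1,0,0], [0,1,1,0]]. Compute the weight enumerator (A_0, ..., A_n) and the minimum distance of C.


Weight distribution: A_0 = 1, A_2 = 3. Minimum distance d = 2.

Enumerate all 2^2 = 4 messages m ∈ F_2^2.
For each, compute codeword c = mG in F_2^4, then tally its weight.
  m = 00 → c = 0000, weight = 0.
  m = 10 → c = 1100, weight = 2.
  m = 01 → c = 0110, weight = 2.
  m = 11 → c = 1010, weight = 2.
Tally weights:
  weight 0: 1 codewords.
  weight 2: 3 codewords.
Minimum distance d = smallest w > 0 with A_w > 0 = 2.
Sanity: Σ A_w = 4 = 2^2 = 4 ✓.


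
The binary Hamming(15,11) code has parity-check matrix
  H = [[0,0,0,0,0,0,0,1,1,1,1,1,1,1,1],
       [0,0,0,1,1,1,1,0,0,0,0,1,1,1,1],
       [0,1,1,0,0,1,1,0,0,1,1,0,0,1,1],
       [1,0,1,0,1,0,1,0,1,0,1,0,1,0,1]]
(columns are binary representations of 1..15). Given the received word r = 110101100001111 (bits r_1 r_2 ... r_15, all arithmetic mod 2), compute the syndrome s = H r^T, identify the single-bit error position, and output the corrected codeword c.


s = (0, 1, 1, 0)^T, error position = 6, corrected codeword c = 110100100001111

Compute s = H r^T mod 2 one row at a time:
  s_1 = 0 + 0 + 0 + 0 + 1 + 1 + 1 + 1 = 4 ≡ 0 (mod 2).
  s_2 = 1 + 0 + 1 + 1 + 1 + 1 + 1 + 1 = 7 ≡ 1 (mod 2).
  s_3 = 1 + 0 + 1 + 1 + 0 + 0 + 1 + 1 = 5 ≡ 1 (mod 2).
  s_4 = 1 + 0 + 0 + 1 + 0 + 0 + 1 + 1 = 4 ≡ 0 (mod 2).
s = (0, 1, 1, 0)^T — this equals column 6 of H (binary 0110), so error is at position 6.
Correct: flip bit 6 of r = 110101100001111 to get c = 110100100001111.


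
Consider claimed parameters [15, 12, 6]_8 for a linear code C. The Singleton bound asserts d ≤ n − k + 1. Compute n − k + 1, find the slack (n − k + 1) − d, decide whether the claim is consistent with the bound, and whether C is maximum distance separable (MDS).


Singleton RHS = n − k + 1 = 4, slack = -2, bound violated (no such code; not MDS).

Singleton bound: d ≤ n − k + 1.
Here n = 15, k = 12, so n − k + 1 = 4.
Given d = 6, check d ≤ 4: NO.
Slack = (n − k + 1) − d = -2.
The slack is negative: d = 6 exceeds n − k + 1 = 4 by 2, so the Singleton bound is violated and no linear [15, 12, 6]_8 code can exist. In particular it is not MDS (MDS requires d = n − k + 1 exactly).
Description: the claimed parameters are [15, 12, 6]_8; such a code would be impossible (violates the Singleton bound).


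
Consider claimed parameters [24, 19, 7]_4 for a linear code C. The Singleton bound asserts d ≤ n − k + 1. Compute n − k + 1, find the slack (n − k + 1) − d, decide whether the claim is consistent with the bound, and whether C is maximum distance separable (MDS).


Singleton RHS = n − k + 1 = 6, slack = -1, bound violated (no such code; not MDS).

Singleton bound: d ≤ n − k + 1.
Here n = 24, k = 19, so n − k + 1 = 6.
Given d = 7, check d ≤ 6: NO.
Slack = (n − k + 1) − d = -1.
The slack is negative: d = 7 exceeds n − k + 1 = 6 by 1, so the Singleton bound is violated and no linear [24, 19, 7]_4 code can exist. In particular it is not MDS (MDS requires d = n − k + 1 exactly).
Description: the claimed parameters are [24, 19, 7]_4; such a code would be impossible (violates the Singleton bound).


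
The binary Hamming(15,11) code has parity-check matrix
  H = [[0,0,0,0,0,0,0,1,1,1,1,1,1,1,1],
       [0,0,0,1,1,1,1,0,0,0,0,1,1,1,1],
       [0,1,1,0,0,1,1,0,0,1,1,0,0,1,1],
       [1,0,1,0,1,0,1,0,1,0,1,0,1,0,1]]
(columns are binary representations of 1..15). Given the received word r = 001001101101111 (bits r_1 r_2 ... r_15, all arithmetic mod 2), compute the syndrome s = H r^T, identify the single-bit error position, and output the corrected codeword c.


s = (0, 0, 0, 1)^T, error position = 1, corrected codeword c = 101001101101111

Compute s = H r^T mod 2 one row at a time:
  s_1 = 0 + 1 + 1 + 0 + 1 + 1 + 1 + 1 = 6 ≡ 0 (mod 2).
  s_2 = 0 + 0 + 1 + 1 + 1 + 1 + 1 + 1 = 6 ≡ 0 (mod 2).
  s_3 = 0 + 1 + 1 + 1 + 1 + 0 + 1 + 1 = 6 ≡ 0 (mod 2).
  s_4 = 0 + 1 + 0 + 1 + 1 + 0 + 1 + 1 = 5 ≡ 1 (mod 2).
s = (0, 0, 0, 1)^T — this equals column 1 of H (binary 0001), so error is at position 1.
Correct: flip bit 1 of r = 001001101101111 to get c = 101001101101111.


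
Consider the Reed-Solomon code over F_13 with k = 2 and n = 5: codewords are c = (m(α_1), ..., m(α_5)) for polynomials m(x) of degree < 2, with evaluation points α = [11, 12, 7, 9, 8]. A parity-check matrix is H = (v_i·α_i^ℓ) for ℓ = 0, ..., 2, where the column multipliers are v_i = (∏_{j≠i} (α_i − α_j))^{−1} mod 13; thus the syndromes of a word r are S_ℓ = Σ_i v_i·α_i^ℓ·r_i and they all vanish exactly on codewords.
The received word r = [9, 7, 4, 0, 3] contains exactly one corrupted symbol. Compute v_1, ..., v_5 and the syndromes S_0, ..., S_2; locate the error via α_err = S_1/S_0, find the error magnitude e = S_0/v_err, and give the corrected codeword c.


S = (1, 8, 12), error at position 5, error magnitude e = 1, c = [9, 7, 4, 0, 2].

Step 1: column multipliers v_i = (∏_{j≠i}(α_i − α_j))^{−1} mod 13.
  i = 1 (α = 11): (11−12)(11−7)(11−9)(11−8) = (−1)·4·2·3 = −24 ≡ 2, so v_1 = 2^{−1} = 7 (mod 13).
  i = 2 (α = 12): (12−11)(12−7)(12−9)(12−8) = 1·5·3·4 = 60 ≡ 8, so v_2 = 8^{−1} = 5 (mod 13).
  i = 3 (α = 7): (7−11)(7−12)(7−9)(7−8) = (−4)·(−5)·(−2)·(−1) = 40 ≡ 1, so v_3 = 1^{−1} = 1 (mod 13).
  i = 4 (α = 9): (9−11)(9−12)(9−7)(9−8) = (−2)·(−3)·2·1 = 12 ≡ 12, so v_4 = 12^{−1} = 12 (mod 13).
  i = 5 (α = 8): (8−11)(8−12)(8−7)(8−9) = (−3)·(−4)·1·(−1) = −12 ≡ 1, so v_5 = 1^{−1} = 1 (mod 13).
  v = [7, 5, 1, 12, 1].
Step 2: syndromes of r = [9, 7, 4, 0, 3] (all sums mod 13).
  S_0 = Σ v_i r_i = 7·9 + 5·7 + 1·4 + 12·0 + 1·3 = 105 ≡ 1.
  S_1 = Σ v_i α_i r_i = 7·11·9 + 5·12·7 + 1·7·4 + 12·9·0 + 1·8·3 = 1165 ≡ 8.
  α_i^2 mod 13 = [4, 1, 10, 3, 12].
  S_2 = Σ v_i α_i^2 r_i = 7·4·9 + 5·1·7 + 1·10·4 + 12·3·0 + 1·12·3 = 363 ≡ 12.
  S = (1, 8, 12) ≠ 0, so r is not a codeword (an error is present).
Step 3: locate the error. For a single error e at position i, S_ℓ = v_i·e·α_i^ℓ, so α_err = S_1/S_0.
  S_0^{−1} = 1^{−1} = 1 (mod 13), so α_err = 8·1 = 8 ≡ 8 = α_5. Error position i = 5.
  Consistency check: S_2/S_1 = 12·5 = 60 ≡ 8 = α_err ✓ (single-error assumption holds).
Step 4: error magnitude e = S_0/v_5 = S_0·∏_{j≠5}(α_5 − α_j) = 1·1 = 1 ≡ 1 (mod 13).
Step 5: correct position 5: c_5 = r_5 − e = 3 − 1 ≡ 2 (mod 13). Hence c = [9, 7, 4, 0, 2].
  Check: interpolating c through the α_i gives m(x) = 5 + 11·x (degree < 2) with m(α_i) = c_i for every i, so c is indeed a codeword.


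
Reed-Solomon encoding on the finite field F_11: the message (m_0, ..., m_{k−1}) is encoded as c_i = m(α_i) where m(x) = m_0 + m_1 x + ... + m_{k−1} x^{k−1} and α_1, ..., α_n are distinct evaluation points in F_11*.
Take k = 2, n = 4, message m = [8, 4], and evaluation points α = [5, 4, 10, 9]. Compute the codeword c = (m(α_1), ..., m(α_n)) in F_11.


c = [6, 2, 4, 0]

Message polynomial: m(x) = 8 + 4·x (mod 11).
For each evaluation point α_i, compute m(α_i) mod 11:
  α_1 = 5: Horner steps 4 → 6, so m(5) = 6.
  α_2 = 4: Horner steps 4 → 2, so m(4) = 2.
  α_3 = 10: Horner steps 4 → 4, so m(10) = 4.
  α_4 = 9: Horner steps 4 → 0, so m(9) = 0.
Codeword c = [6, 2, 4, 0] ∈ F_11^4.


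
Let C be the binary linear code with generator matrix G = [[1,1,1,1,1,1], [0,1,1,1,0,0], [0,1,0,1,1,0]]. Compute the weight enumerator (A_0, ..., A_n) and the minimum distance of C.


Weight distribution: A_0 = 1, A_2 = 1, A_3 = 4, A_4 = 1, A_6 = 1. Minimum distance d = 2.

Enumerate all 2^3 = 8 messages m ∈ F_2^3.
For each, compute codeword c = mG in F_2^6, then tally its weight.
  m = 000 → c = 000000, weight = 0.
  m = 100 → c = 111111, weight = 6.
  m = 010 → c = 011100, weight = 3.
  m = 110 → c = 100011, weight = 3.
  m = 001 → c = 010110, weight = 3.
  m = 101 → c = 101001, weight = 3.
  m = 011 → c = 001010, weight = 2.
  m = 111 → c = 110101, weight = 4.
Tally weights:
  weight 0: 1 codewords.
  weight 2: 1 codewords.
  weight 3: 4 codewords.
  weight 4: 1 codewords.
  weight 6: 1 codewords.
Minimum distance d = smallest w > 0 with A_w > 0 = 2.
Sanity: Σ A_w = 8 = 2^3 = 8 ✓.


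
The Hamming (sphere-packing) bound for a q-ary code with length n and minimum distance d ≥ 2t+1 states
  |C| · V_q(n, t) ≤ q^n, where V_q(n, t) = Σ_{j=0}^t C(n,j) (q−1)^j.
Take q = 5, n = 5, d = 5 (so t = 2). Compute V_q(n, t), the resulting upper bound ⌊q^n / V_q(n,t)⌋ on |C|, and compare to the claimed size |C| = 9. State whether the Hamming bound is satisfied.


V_q(n, t) = 181, q^n = 3125, Hamming bound = 17, |C| = 9 ≤ bound (satisfied).

Step 1: Compute V_q(n, t) = Σ_{j=0}^2 C(n, j) (q−1)^j.
  j = 0: C(5,0)·(4)^0 = 1·1 = 1.
  j = 1: C(5,1)·(4)^1 = 5·4 = 20.
  j = 2: C(5,2)·(4)^2 = 10·16 = 160.
  V_q(n, t) = 1 + 20 + 160 = 181.
Step 2: q^n = 5^5 = 3125.
Step 3: Hamming bound ⌊q^n / V_q(n,t)⌋ = ⌊3125/181⌋ = 17.
Step 4: Compare |C| = 9 to 17: satisfied.
The claimed |C| lies below the Hamming bound.


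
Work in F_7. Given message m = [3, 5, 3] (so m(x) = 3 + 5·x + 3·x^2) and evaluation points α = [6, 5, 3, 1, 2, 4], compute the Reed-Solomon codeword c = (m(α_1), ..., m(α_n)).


c = [1, 5, 3, 4, 4, 1]

Message polynomial: m(x) = 3 + 5·x + 3·x^2 (mod 7).
For each evaluation point α_i, compute m(α_i) mod 7:
  α_1 = 6: Horner steps 3 → 2 → 1, so m(6) = 1.
  α_2 = 5: Horner steps 3 → 6 → 5, so m(5) = 5.
  α_3 = 3: Horner steps 3 → 0 → 3, so m(3) = 3.
  α_4 = 1: Horner steps 3 → 1 → 4, so m(1) = 4.
  α_5 = 2: Horner steps 3 → 4 → 4, so m(2) = 4.
  α_6 = 4: Horner steps 3 → 3 → 1, so m(4) = 1.
Codeword c = [1, 5, 3, 4, 4, 1] ∈ F_7^6.


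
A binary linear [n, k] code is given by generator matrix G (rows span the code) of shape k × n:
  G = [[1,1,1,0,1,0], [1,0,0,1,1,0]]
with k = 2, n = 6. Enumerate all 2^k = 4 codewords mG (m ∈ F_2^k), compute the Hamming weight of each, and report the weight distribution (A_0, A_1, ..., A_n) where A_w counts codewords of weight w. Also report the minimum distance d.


Weight distribution: A_0 = 1, A_3 = 2, A_4 = 1. Minimum distance d = 3.

Enumerate all 2^2 = 4 messages m ∈ F_2^2.
For each, compute codeword c = mG in F_2^6, then tally its weight.
  m = 00 → c = 000000, weight = 0.
  m = 10 → c = 111010, weight = 4.
  m = 01 → c = 100110, weight = 3.
  m = 11 → c = 011100, weight = 3.
Tally weights:
  weight 0: 1 codewords.
  weight 3: 2 codewords.
  weight 4: 1 codewords.
Minimum distance d = smallest w > 0 with A_w > 0 = 3.
Sanity: Σ A_w = 4 = 2^2 = 4 ✓.


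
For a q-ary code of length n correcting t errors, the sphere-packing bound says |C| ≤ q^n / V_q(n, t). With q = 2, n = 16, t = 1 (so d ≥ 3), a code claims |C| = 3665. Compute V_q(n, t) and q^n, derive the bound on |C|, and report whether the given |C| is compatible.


V_q(n, t) = 17, q^n = 65536, Hamming bound = 3855, |C| = 3665 ≤ bound (satisfied).

Step 1: Compute V_q(n, t) = Σ_{j=0}^1 C(n, j) (q−1)^j.
  j = 0: C(16,0)·(1)^0 = 1·1 = 1.
  j = 1: C(16,1)·(1)^1 = 16·1 = 16.
  V_q(n, t) = 1 + 16 = 17.
Step 2: q^n = 2^16 = 65536.
Step 3: Hamming bound ⌊q^n / V_q(n,t)⌋ = ⌊65536/17⌋ = 3855.
Step 4: Compare |C| = 3665 to 3855: satisfied.
The claimed |C| lies below the Hamming bound.


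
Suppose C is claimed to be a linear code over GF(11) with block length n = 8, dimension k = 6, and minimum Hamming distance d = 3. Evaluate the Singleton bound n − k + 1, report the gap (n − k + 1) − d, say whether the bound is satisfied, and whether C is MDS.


Singleton RHS = n − k + 1 = 3, slack = 0, bound satisfied, MDS.

Singleton bound: d ≤ n − k + 1.
Here n = 8, k = 6, so n − k + 1 = 3.
Given d = 3, check d ≤ 3: YES.
Slack = (n − k + 1) − d = 0.
The code is MDS (slack = 0).
Description: the claimed parameters are [8, 6, 3]_11; such a code would be MDS (meets Singleton bound).


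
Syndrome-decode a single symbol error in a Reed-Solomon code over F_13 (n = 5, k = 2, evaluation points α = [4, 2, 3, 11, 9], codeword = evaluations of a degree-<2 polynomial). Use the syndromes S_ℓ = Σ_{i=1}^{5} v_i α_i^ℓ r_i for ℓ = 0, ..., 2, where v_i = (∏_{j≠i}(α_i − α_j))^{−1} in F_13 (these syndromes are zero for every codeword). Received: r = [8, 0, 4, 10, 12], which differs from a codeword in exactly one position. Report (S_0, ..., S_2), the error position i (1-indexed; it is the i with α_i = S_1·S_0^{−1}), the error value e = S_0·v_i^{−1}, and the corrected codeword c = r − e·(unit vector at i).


S = (4, 10, 12), error at position 5, error magnitude e = 10, c = [8, 0, 4, 10, 2].

Step 1: column multipliers v_i = (∏_{j≠i}(α_i − α_j))^{−1} mod 13.
  i = 1 (α = 4): (4−2)(4−3)(4−11)(4−9) = 2·1·(−7)·(−5) = 70 ≡ 5, so v_1 = 5^{−1} = 8 (mod 13).
  i = 2 (α = 2): (2−4)(2−3)(2−11)(2−9) = (−2)·(−1)·(−9)·(−7) = 126 ≡ 9, so v_2 = 9^{−1} = 3 (mod 13).
  i = 3 (α = 3): (3−4)(3−2)(3−11)(3−9) = (−1)·1·(−8)·(−6) = −48 ≡ 4, so v_3 = 4^{−1} = 10 (mod 13).
  i = 4 (α = 11): (11−4)(11−2)(11−3)(11−9) = 7·9·8·2 = 1008 ≡ 7, so v_4 = 7^{−1} = 2 (mod 13).
  i = 5 (α = 9): (9−4)(9−2)(9−3)(9−11) = 5·7·6·(−2) = −420 ≡ 9, so v_5 = 9^{−1} = 3 (mod 13).
  v = [8, 3, 10, 2, 3].
Step 2: syndromes of r = [8, 0, 4, 10, 12] (all sums mod 13).
  S_0 = Σ v_i r_i = 8·8 + 3·0 + 10·4 + 2·10 + 3·12 = 160 ≡ 4.
  S_1 = Σ v_i α_i r_i = 8·4·8 + 3·2·0 + 10·3·4 + 2·11·10 + 3·9·12 = 920 ≡ 10.
  α_i^2 mod 13 = [3, 4, 9, 4, 3].
  S_2 = Σ v_i α_i^2 r_i = 8·3·8 + 3·4·0 + 10·9·4 + 2·4·10 + 3·3·12 = 740 ≡ 12.
  S = (4, 10, 12) ≠ 0, so r is not a codeword (an error is present).
Step 3: locate the error. For a single error e at position i, S_ℓ = v_i·e·α_i^ℓ, so α_err = S_1/S_0.
  S_0^{−1} = 4^{−1} = 10 (mod 13), so α_err = 10·10 = 100 ≡ 9 = α_5. Error position i = 5.
  Consistency check: S_2/S_1 = 12·4 = 48 ≡ 9 = α_err ✓ (single-error assumption holds).
Step 4: error magnitude e = S_0/v_5 = S_0·∏_{j≠5}(α_5 − α_j) = 4·9 = 36 ≡ 10 (mod 13).
Step 5: correct position 5: c_5 = r_5 − e = 12 − 10 ≡ 2 (mod 13). Hence c = [8, 0, 4, 10, 2].
  Check: interpolating c through the α_i gives m(x) = 5 + 4·x (degree < 2) with m(α_i) = c_i for every i, so c is indeed a codeword.


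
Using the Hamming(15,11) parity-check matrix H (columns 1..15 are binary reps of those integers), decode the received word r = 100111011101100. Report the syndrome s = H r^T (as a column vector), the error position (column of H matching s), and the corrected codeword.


s = (1, 1, 0, 0)^T, error position = 12, corrected codeword c = 100111011100100

Compute s = H r^T mod 2 one row at a time:
  s_1 = 1 + 1 + 1 + 0 + 1 + 1 + 0 + 0 = 5 ≡ 1 (mod 2).
  s_2 = 1 + 1 + 1 + 0 + 1 + 1 + 0 + 0 = 5 ≡ 1 (mod 2).
  s_3 = 0 + 0 + 1 + 0 + 1 + 0 + 0 + 0 = 2 ≡ 0 (mod 2).
  s_4 = 1 + 0 + 1 + 0 + 1 + 0 + 1 + 0 = 4 ≡ 0 (mod 2).
s = (1, 1, 0, 0)^T — this equals column 12 of H (binary 1100), so error is at position 12.
Correct: flip bit 12 of r = 100111011101100 to get c = 100111011100100.


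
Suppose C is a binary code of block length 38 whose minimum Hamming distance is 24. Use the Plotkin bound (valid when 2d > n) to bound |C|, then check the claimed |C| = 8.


Plotkin bound M ≤ 4; given |C| = 8 > bound (violated).

Check applicability: 2d = 48, n = 38.
2d − n = 10 > 0, so Plotkin applies.
Compute d/(2d−n) = 24/10 ≈ 2.4000.
⌊d/(2d−n)⌋ = 2.
Plotkin bound: M ≤ 2·2 = 4.
Given |C| = 8, check: VIOLATED.
This |C| is above the Plotkin bound, so no binary code with n = 38, d = 24 and 8 codewords exists.


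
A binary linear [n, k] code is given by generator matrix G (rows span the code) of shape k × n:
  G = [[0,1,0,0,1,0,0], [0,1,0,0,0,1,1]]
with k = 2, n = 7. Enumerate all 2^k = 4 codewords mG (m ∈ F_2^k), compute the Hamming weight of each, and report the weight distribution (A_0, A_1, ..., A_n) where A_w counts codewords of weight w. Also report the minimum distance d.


Weight distribution: A_0 = 1, A_2 = 1, A_3 = 2. Minimum distance d = 2.

Enumerate all 2^2 = 4 messages m ∈ F_2^2.
For each, compute codeword c = mG in F_2^7, then tally its weight.
  m = 00 → c = 0000000, weight = 0.
  m = 10 → c = 0100100, weight = 2.
  m = 01 → c = 0100011, weight = 3.
  m = 11 → c = 0000111, weight = 3.
Tally weights:
  weight 0: 1 codewords.
  weight 2: 1 codewords.
  weight 3: 2 codewords.
Minimum distance d = smallest w > 0 with A_w > 0 = 2.
Sanity: Σ A_w = 4 = 2^2 = 4 ✓.


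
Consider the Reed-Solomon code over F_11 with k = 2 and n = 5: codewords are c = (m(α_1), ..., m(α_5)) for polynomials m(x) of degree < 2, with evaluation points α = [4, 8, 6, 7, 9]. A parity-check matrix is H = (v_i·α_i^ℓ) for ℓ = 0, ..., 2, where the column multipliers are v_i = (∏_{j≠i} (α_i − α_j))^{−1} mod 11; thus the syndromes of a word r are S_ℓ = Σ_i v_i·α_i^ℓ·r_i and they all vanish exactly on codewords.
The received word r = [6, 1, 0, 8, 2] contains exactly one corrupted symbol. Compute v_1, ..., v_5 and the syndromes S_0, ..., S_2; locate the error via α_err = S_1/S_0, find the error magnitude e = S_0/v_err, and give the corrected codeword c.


S = (6, 4, 10), error at position 2, error magnitude e = 7, c = [6, 5, 0, 8, 2].

Step 1: column multipliers v_i = (∏_{j≠i}(α_i − α_j))^{−1} mod 11.
  i = 1 (α = 4): (4−8)(4−6)(4−7)(4−9) = (−4)·(−2)·(−3)·(−5) = 120 ≡ 10, so v_1 = 10^{−1} = 10 (mod 11).
  i = 2 (α = 8): (8−4)(8−6)(8−7)(8−9) = 4·2·1·(−1) = −8 ≡ 3, so v_2 = 3^{−1} = 4 (mod 11).
  i = 3 (α = 6): (6−4)(6−8)(6−7)(6−9) = 2·(−2)·(−1)·(−3) = −12 ≡ 10, so v_3 = 10^{−1} = 10 (mod 11).
  i = 4 (α = 7): (7−4)(7−8)(7−6)(7−9) = 3·(−1)·1·(−2) = 6 ≡ 6, so v_4 = 6^{−1} = 2 (mod 11).
  i = 5 (α = 9): (9−4)(9−8)(9−6)(9−7) = 5·1·3·2 = 30 ≡ 8, so v_5 = 8^{−1} = 7 (mod 11).
  v = [10, 4, 10, 2, 7].
Step 2: syndromes of r = [6, 1, 0, 8, 2] (all sums mod 11).
  S_0 = Σ v_i r_i = 10·6 + 4·1 + 10·0 + 2·8 + 7·2 = 94 ≡ 6.
  S_1 = Σ v_i α_i r_i = 10·4·6 + 4·8·1 + 10·6·0 + 2·7·8 + 7·9·2 = 510 ≡ 4.
  α_i^2 mod 11 = [5, 9, 3, 5, 4].
  S_2 = Σ v_i α_i^2 r_i = 10·5·6 + 4·9·1 + 10·3·0 + 2·5·8 + 7·4·2 = 472 ≡ 10.
  S = (6, 4, 10) ≠ 0, so r is not a codeword (an error is present).
Step 3: locate the error. For a single error e at position i, S_ℓ = v_i·e·α_i^ℓ, so α_err = S_1/S_0.
  S_0^{−1} = 6^{−1} = 2 (mod 11), so α_err = 4·2 = 8 ≡ 8 = α_2. Error position i = 2.
  Consistency check: S_2/S_1 = 10·3 = 30 ≡ 8 = α_err ✓ (single-error assumption holds).
Step 4: error magnitude e = S_0/v_2 = S_0·∏_{j≠2}(α_2 − α_j) = 6·3 = 18 ≡ 7 (mod 11).
Step 5: correct position 2: c_2 = r_2 − e = 1 − 7 ≡ 5 (mod 11). Hence c = [6, 5, 0, 8, 2].
  Check: interpolating c through the α_i gives m(x) = 7 + 8·x (degree < 2) with m(α_i) = c_i for every i, so c is indeed a codeword.


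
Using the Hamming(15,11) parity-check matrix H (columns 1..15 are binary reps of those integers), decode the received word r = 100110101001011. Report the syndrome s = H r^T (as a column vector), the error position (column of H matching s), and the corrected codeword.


s = (0, 0, 1, 1)^T, error position = 3, corrected codeword c = 101110101001011

Compute s = H r^T mod 2 one row at a time:
  s_1 = 0 + 1 + 0 + 0 + 1 + 0 + 1 + 1 = 4 ≡ 0 (mod 2).
  s_2 = 1 + 1 + 0 + 1 + 1 + 0 + 1 + 1 = 6 ≡ 0 (mod 2).
  s_3 = 0 + 0 + 0 + 1 + 0 + 0 + 1 + 1 = 3 ≡ 1 (mod 2).
  s_4 = 1 + 0 + 1 + 1 + 1 + 0 + 0 + 1 = 5 ≡ 1 (mod 2).
s = (0, 0, 1, 1)^T — this equals column 3 of H (binary 0011), so error is at position 3.
Correct: flip bit 3 of r = 100110101001011 to get c = 101110101001011.


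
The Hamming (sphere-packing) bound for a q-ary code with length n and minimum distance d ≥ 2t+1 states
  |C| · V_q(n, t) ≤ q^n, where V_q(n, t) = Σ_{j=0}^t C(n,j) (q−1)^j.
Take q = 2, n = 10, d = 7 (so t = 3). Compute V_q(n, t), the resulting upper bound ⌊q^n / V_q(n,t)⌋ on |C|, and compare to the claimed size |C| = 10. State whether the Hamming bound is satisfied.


V_q(n, t) = 176, q^n = 1024, Hamming bound = 5, |C| = 10 > bound (violated).

Step 1: Compute V_q(n, t) = Σ_{j=0}^3 C(n, j) (q−1)^j.
  j = 0: C(10,0)·(1)^0 = 1·1 = 1.
  j = 1: C(10,1)·(1)^1 = 10·1 = 10.
  j = 2: C(10,2)·(1)^2 = 45·1 = 45.
  j = 3: C(10,3)·(1)^3 = 120·1 = 120.
  V_q(n, t) = 1 + 10 + 45 + 120 = 176.
Step 2: q^n = 2^10 = 1024.
Step 3: Hamming bound ⌊q^n / V_q(n,t)⌋ = ⌊1024/176⌋ = 5.
Step 4: Compare |C| = 10 to 5: violated.
The claimed |C| lies above the Hamming bound, so no 2-ary code of length 10 with d ≥ 7 can have 10 codewords.


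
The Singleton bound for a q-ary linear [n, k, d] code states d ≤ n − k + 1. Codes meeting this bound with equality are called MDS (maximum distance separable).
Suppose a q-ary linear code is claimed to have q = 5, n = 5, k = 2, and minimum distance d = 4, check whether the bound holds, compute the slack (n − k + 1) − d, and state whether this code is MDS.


Singleton RHS = n − k + 1 = 4, slack = 0, bound satisfied, MDS.

Singleton bound: d ≤ n − k + 1.
Here n = 5, k = 2, so n − k + 1 = 4.
Given d = 4, check d ≤ 4: YES.
Slack = (n − k + 1) − d = 0.
The code is MDS (slack = 0).
Description: the claimed parameters are [5, 2, 4]_5; such a code would be MDS (meets Singleton bound).


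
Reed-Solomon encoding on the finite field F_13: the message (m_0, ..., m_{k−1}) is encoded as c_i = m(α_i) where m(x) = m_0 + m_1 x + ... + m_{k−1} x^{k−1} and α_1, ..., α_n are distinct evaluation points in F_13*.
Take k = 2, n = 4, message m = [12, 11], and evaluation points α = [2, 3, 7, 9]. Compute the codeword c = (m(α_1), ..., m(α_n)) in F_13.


c = [8, 6, 11, 7]

Message polynomial: m(x) = 12 + 11·x (mod 13).
For each evaluation point α_i, compute m(α_i) mod 13:
  α_1 = 2: Horner steps 11 → 8, so m(2) = 8.
  α_2 = 3: Horner steps 11 → 6, so m(3) = 6.
  α_3 = 7: Horner steps 11 → 11, so m(7) = 11.
  α_4 = 9: Horner steps 11 → 7, so m(9) = 7.
Codeword c = [8, 6, 11, 7] ∈ F_13^4.


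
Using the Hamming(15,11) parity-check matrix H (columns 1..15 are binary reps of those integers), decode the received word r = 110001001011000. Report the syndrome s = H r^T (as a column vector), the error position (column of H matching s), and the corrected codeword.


s = (1, 0, 1, 1)^T, error position = 11, corrected codeword c = 110001001001000

Compute s = H r^T mod 2 one row at a time:
  s_1 = 0 + 1 + 0 + 1 + 1 + 0 + 0 + 0 = 3 ≡ 1 (mod 2).
  s_2 = 0 + 0 + 1 + 0 + 1 + 0 + 0 + 0 = 2 ≡ 0 (mod 2).
  s_3 = 1 + 0 + 1 + 0 + 0 + 1 + 0 + 0 = 3 ≡ 1 (mod 2).
  s_4 = 1 + 0 + 0 + 0 + 1 + 1 + 0 + 0 = 3 ≡ 1 (mod 2).
s = (1, 0, 1, 1)^T — this equals column 11 of H (binary 1011), so error is at position 11.
Correct: flip bit 11 of r = 110001001011000 to get c = 110001001001000.


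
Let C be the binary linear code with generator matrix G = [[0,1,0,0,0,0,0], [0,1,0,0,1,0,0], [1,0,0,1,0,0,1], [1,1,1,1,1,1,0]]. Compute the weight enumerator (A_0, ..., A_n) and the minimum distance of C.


Weight distribution: A_0 = 1, A_1 = 2, A_2 = 1, A_3 = 2, A_4 = 5, A_5 = 4, A_6 = 1. Minimum distance d = 1.

Enumerate all 2^4 = 16 messages m ∈ F_2^4.
For each, compute codeword c = mG in F_2^7, then tally its weight.
  m = 0000 → c = 0000000, weight = 0.
  m = 1000 → c = 0100000, weight = 1.
  m = 0100 → c = 0100100, weight = 2.
  m = 1100 → c = 0000100, weight = 1.
  m = 0010 → c = 1001001, weight = 3.
  m = 1010 → c = 1101001, weight = 4.
  m = 0110 → c = 1101101, weight = 5.
  m = 1110 → c = 1001101, weight = 4.
  m = 0001 → c = 1111110, weight = 6.
  m = 1001 → c = 1011110, weight = 5.
  m = 0101 → c = 1011010, weight = 4.
  m = 1101 → c = 1111010, weight = 5.
  m = 0011 → c = 0110111, weight = 5.
  m = 1011 → c = 0010111, weight = 4.
  m = 0111 → c = 0010011, weight = 3.
  m = 1111 → c = 0110011, weight = 4.
Tally weights:
  weight 0: 1 codewords.
  weight 1: 2 codewords.
  weight 2: 1 codewords.
  weight 3: 2 codewords.
  weight 4: 5 codewords.
  weight 5: 4 codewords.
  weight 6: 1 codewords.
Minimum distance d = smallest w > 0 with A_w > 0 = 1.
Sanity: Σ A_w = 16 = 2^4 = 16 ✓.


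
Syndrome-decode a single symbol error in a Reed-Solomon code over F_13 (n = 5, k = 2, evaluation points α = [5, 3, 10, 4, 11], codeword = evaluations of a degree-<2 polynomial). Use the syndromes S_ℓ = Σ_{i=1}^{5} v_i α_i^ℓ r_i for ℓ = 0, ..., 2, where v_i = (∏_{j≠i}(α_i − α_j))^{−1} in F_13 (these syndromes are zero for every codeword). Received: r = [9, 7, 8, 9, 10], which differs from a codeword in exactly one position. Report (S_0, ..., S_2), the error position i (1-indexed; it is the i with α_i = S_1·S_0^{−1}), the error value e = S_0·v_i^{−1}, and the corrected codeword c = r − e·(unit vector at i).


S = (3, 2, 10), error at position 1, error magnitude e = 11, c = [11, 7, 8, 9, 10].

Step 1: column multipliers v_i = (∏_{j≠i}(α_i − α_j))^{−1} mod 13.
  i = 1 (α = 5): (5−3)(5−10)(5−4)(5−11) = 2·(−5)·1·(−6) = 60 ≡ 8, so v_1 = 8^{−1} = 5 (mod 13).
  i = 2 (α = 3): (3−5)(3−10)(3−4)(3−11) = (−2)·(−7)·(−1)·(−8) = 112 ≡ 8, so v_2 = 8^{−1} = 5 (mod 13).
  i = 3 (α = 10): (10−5)(10−3)(10−4)(10−11) = 5·7·6·(−1) = −210 ≡ 11, so v_3 = 11^{−1} = 6 (mod 13).
  i = 4 (α = 4): (4−5)(4−3)(4−10)(4−11) = (−1)·1·(−6)·(−7) = −42 ≡ 10, so v_4 = 10^{−1} = 4 (mod 13).
  i = 5 (α = 11): (11−5)(11−3)(11−10)(11−4) = 6·8·1·7 = 336 ≡ 11, so v_5 = 11^{−1} = 6 (mod 13).
  v = [5, 5, 6, 4, 6].
Step 2: syndromes of r = [9, 7, 8, 9, 10] (all sums mod 13).
  S_0 = Σ v_i r_i = 5·9 + 5·7 + 6·8 + 4·9 + 6·10 = 224 ≡ 3.
  S_1 = Σ v_i α_i r_i = 5·5·9 + 5·3·7 + 6·10·8 + 4·4·9 + 6·11·10 = 1614 ≡ 2.
  α_i^2 mod 13 = [12, 9, 9, 3, 4].
  S_2 = Σ v_i α_i^2 r_i = 5·12·9 + 5·9·7 + 6·9·8 + 4·3·9 + 6·4·10 = 1635 ≡ 10.
  S = (3, 2, 10) ≠ 0, so r is not a codeword (an error is present).
Step 3: locate the error. For a single error e at position i, S_ℓ = v_i·e·α_i^ℓ, so α_err = S_1/S_0.
  S_0^{−1} = 3^{−1} = 9 (mod 13), so α_err = 2·9 = 18 ≡ 5 = α_1. Error position i = 1.
  Consistency check: S_2/S_1 = 10·7 = 70 ≡ 5 = α_err ✓ (single-error assumption holds).
Step 4: error magnitude e = S_0/v_1 = S_0·∏_{j≠1}(α_1 − α_j) = 3·8 = 24 ≡ 11 (mod 13).
Step 5: correct position 1: c_1 = r_1 − e = 9 − 11 ≡ 11 (mod 13). Hence c = [11, 7, 8, 9, 10].
  Check: interpolating c through the α_i gives m(x) = 1 + 2·x (degree < 2) with m(α_i) = c_i for every i, so c is indeed a codeword.


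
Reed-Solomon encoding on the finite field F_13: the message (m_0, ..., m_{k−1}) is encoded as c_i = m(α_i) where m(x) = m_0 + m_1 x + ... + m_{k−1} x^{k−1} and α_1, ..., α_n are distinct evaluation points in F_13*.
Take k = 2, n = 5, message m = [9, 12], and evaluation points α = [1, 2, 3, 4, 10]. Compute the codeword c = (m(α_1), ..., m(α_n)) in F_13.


c = [8, 7, 6, 5, 12]

Message polynomial: m(x) = 9 + 12·x (mod 13).
For each evaluation point α_i, compute m(α_i) mod 13:
  α_1 = 1: Horner steps 12 → 8, so m(1) = 8.
  α_2 = 2: Horner steps 12 → 7, so m(2) = 7.
  α_3 = 3: Horner steps 12 → 6, so m(3) = 6.
  α_4 = 4: Horner steps 12 → 5, so m(4) = 5.
  α_5 = 10: Horner steps 12 → 12, so m(10) = 12.
Codeword c = [8, 7, 6, 5, 12] ∈ F_13^5.


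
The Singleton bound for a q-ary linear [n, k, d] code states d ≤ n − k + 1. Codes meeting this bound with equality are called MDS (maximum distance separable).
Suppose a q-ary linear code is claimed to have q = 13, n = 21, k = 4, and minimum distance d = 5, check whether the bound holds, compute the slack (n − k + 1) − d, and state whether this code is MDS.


Singleton RHS = n − k + 1 = 18, slack = 13, bound satisfied, not MDS.

Singleton bound: d ≤ n − k + 1.
Here n = 21, k = 4, so n − k + 1 = 18.
Given d = 5, check d ≤ 18: YES.
Slack = (n − k + 1) − d = 13.
The code is NOT MDS (slack = 13 > 0).
Description: the claimed parameters are [21, 4, 5]_13; such a code would be non-MDS.
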